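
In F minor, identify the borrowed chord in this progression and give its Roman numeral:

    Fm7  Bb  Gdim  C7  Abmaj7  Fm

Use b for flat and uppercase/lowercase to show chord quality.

In F minor (with V from harmonic minor) the diatonic chords are Fm, Gdim, Ab, Bbm, C, Db, Eb. Fm7, Gdim, C7, Abmaj7 and Fm are all diatonic. But Bb (Bb–D–F) is foreign: the diatonic iv on degree 4 is Bbm, whereas Bb comes from F major. It is labeled IV.

IV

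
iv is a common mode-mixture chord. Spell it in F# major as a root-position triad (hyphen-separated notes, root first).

B-D-F#

The root, B, is scale degree 4 — the same note in F# major and F# minor; only the chord quality changes. Stacking thirds in F# minor on B gives B–D–F#.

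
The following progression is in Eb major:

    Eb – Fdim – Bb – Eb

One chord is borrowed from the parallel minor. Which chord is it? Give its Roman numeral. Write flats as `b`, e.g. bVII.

The diatonic triads in Eb major are Eb, Fm, Gm, Ab, Bb, Cm, Ddim. Of the given chords, Eb and Bb are diatonic. But Fdim (F–Ab–Cb) is foreign: the diatonic ii on degree 2 is Fm, whereas Fdim comes from Eb minor. It is labeled ii°.

ii°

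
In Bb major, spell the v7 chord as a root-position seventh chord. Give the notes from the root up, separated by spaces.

v7 is built on scale degree 5, which is F in both Bb major and its parallel. Stacking thirds in Bb minor on F gives F–Ab–C–Eb.

F Ab C Eb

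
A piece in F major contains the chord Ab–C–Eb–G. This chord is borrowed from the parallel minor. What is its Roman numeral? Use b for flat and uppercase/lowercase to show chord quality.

In F major scale degree 3 is A; Ab is its lowered form, from F minor. Ab–C–Eb–G is a major-seventh chord — the form found in F minor, not the diatonic iii (Am). Borrowed into F major it is written bIIImaj7.

bIIImaj7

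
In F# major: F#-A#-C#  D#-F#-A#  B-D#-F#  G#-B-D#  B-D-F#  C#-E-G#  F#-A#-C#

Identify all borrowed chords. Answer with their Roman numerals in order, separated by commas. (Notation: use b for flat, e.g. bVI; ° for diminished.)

iv, v

The diatonic triads in F# major are F#, G#m, A#m, B, C#, D#m, E#dim. Of the given chords, F#–A#–C# = F#, D#–F#–A# = D#m, B–D#–F# = B and G#–B–D# = G#m are diatonic. But B–D–F# is foreign: the diatonic IV on degree 4 is B, whereas Bm comes from F# minor. It is labeled iv. C#–E–G# is not: scale degree 5 in F# major carries C# (V). In F# minor the chord on that degree is C#m, so here it functions as v, borrowed from the parallel minor.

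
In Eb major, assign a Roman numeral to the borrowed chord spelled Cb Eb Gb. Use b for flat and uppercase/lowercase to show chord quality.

The root Cb is the lowered 6th scale degree — diatonically Eb major has C there. The diatonic chord on degree 6 would be Cm (vi), but Cb–Eb–Gb is the major chord from Eb minor. As a borrowed chord it is labeled bVI.

bVI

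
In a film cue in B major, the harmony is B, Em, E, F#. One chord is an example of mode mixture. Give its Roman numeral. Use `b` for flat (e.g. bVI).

iv

B major has the diatonic set B, C#m, D#m, E, F#, G#m, A#dim. Of the given chords, B, E and F# are diatonic. Em (E–G–B) is not: scale degree 4 in B major carries E (IV). In B minor the chord on that degree is Em, so here it functions as iv, borrowed from the parallel minor.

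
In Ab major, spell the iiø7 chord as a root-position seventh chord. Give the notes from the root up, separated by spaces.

The root, Bb, is scale degree 2 — the same note in Ab major and Ab minor; only the chord quality changes. Building the half-diminished-seventh chord from the parallel minor on Bb: Bb–Db–Fb–Ab.

Bb Db Fb Ab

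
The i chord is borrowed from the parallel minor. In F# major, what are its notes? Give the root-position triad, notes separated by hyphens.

F#-A-C#

The root, F#, is scale degree 1 — the same note in F# major and F# minor; only the chord quality changes. In F# minor the chord on F# is F#–A–C#.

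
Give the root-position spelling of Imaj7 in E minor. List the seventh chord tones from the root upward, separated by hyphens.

E-G#-B-D#

The root, E, is scale degree 1 — the same note in E minor and E major; only the chord quality changes. Stacking thirds in E major on E gives E–G#–B–D#.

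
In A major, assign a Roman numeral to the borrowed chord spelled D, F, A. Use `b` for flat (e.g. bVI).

iv

The root D is the diatonic 4th degree of A major; the borrowing shows in the chord quality. Diatonically A major has D (IV) on that degree; D–F–A is instead the minor chord native to A minor, so it takes the label iv.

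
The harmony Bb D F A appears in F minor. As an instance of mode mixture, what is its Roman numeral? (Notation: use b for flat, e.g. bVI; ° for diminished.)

The root Bb is the diatonic 4th degree of F minor; the borrowing shows in the chord quality. Diatonically F minor has Bbm (iv) on that degree; Bb–D–F–A is instead the major-seventh chord native to F major, so it takes the label IVmaj7.

IVmaj7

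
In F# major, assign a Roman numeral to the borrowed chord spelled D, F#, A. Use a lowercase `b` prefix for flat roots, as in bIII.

bVI

In F# major scale degree 6 is D#; D is its lowered form, from F# minor. The diatonic chord on degree 6 would be D#m (vi), but D–F#–A is the major chord from F# minor. As a borrowed chord it is labeled bVI.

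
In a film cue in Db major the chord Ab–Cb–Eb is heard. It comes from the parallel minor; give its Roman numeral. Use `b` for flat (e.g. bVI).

Ab is scale degree 5 in Db major. The diatonic chord on degree 5 would be Ab (V), but Ab–Cb–Eb is the minor chord from Db minor. As a borrowed chord it is labeled v.

v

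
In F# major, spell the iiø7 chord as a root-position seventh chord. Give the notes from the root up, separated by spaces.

iiø7 is built on scale degree 2, which is G# in both F# major and its parallel. In F# minor the chord on G# is G#–B–D–F#.

G# B D F#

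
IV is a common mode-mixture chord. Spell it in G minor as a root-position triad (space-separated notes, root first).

The root, C, is scale degree 4 — the same note in G minor and G major; only the chord quality changes. In G major the chord on C is C–E–G.

C E G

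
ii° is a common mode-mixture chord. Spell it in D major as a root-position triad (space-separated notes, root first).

E G Bb

The root, E, is scale degree 2 — the same note in D major and D minor; only the chord quality changes. Stacking thirds in D minor on E gives E–G–Bb.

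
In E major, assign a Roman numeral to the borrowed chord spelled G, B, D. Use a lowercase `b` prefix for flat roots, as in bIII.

G is the lowered form of scale degree 3 in E major (the diatonic degree 3 is G#). G–B–D is a major chord — the form found in E minor, not the diatonic iii (G#m). Borrowed into E major it is written bIII.

bIII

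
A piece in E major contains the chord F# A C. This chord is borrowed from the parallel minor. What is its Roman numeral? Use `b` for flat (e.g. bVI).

ii°

F# is scale degree 2 in E major. The diatonic chord on degree 2 would be F#m (ii), but F#–A–C is the diminished chord from E minor. As a borrowed chord it is labeled ii°.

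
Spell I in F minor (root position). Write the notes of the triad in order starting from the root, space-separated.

I is built on scale degree 1, which is F in both F minor and its parallel. In F major the chord on F is F–A–C.

F A C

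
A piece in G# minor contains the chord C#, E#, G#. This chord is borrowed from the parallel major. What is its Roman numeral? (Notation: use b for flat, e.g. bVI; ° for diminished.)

C# is scale degree 4 in G# minor. Diatonically G# minor has C#m (iv) on that degree; C#–E#–G# is instead the major chord native to G# major, so it takes the label IV.

IV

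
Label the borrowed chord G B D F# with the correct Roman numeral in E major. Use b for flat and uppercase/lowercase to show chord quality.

G is the lowered form of scale degree 3 in E major (the diatonic degree 3 is G#). The diatonic chord on degree 3 would be G#m (iii), but G–B–D–F# is the major-seventh chord from E minor. As a borrowed chord it is labeled bIIImaj7.

bIIImaj7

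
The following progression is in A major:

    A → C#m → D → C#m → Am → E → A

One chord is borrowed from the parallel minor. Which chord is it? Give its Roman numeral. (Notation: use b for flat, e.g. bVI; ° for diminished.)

A major has the diatonic set A, Bm, C#m, D, E, F#m, G#dim. A, C#m, D and E all belong to that set. But Am (A–C–E) is foreign: the diatonic I on degree 1 is A, whereas Am comes from A minor. It is labeled i.

i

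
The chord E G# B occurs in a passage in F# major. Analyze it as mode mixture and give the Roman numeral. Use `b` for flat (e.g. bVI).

bVII

E is the lowered form of scale degree 7 in F# major (the diatonic degree 7 is E#). The diatonic chord on degree 7 would be E#dim (vii°), but E–G#–B is the major chord from F# minor. As a borrowed chord it is labeled bVII.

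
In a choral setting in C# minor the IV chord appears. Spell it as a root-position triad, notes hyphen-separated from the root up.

F#-A#-C#

The root, F#, is scale degree 4 — the same note in C# minor and C# major; only the chord quality changes. Building the major chord from the parallel major on F#: F#–A#–C#.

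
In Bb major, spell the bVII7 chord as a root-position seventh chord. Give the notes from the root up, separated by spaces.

Ab C Eb Gb

The root of bVII7 is the lowered 7th degree: A becomes Ab. Building the dominant-seventh chord from the parallel minor on Ab: Ab–C–Eb–Gb.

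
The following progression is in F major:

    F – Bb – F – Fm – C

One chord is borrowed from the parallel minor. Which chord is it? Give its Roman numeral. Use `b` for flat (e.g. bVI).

F major has the diatonic set F, Gm, Am, Bb, C, Dm, Edim. F, Bb and C all belong to that set. Fm (F–Ab–C) is not: scale degree 1 in F major carries F (I). In F minor the chord on that degree is Fm, so here it functions as i, borrowed from the parallel minor.

i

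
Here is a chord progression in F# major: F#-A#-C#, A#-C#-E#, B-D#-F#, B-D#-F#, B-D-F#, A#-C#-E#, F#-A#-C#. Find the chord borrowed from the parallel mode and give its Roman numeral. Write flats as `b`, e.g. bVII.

In F# major the diatonic chords are F#, G#m, A#m, B, C#, D#m, E#dim. F#–A#–C# = F#, A#–C#–E# = A#m and B–D#–F# = B all belong to that set. But B–D–F# is foreign: the diatonic IV on degree 4 is B, whereas Bm comes from F# minor. It is labeled iv.

iv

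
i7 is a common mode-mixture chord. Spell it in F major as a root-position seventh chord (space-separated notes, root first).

The root, F, is scale degree 1 — the same note in F major and F minor; only the chord quality changes. Stacking thirds in F minor on F gives F–Ab–C–Eb.

F Ab C Eb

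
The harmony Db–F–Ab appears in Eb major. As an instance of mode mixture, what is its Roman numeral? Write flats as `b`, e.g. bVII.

bVII

In Eb major scale degree 7 is D; Db is its lowered form, from Eb minor. Diatonically Eb major has Ddim (vii°) on that degree; Db–F–Ab is instead the major chord native to Eb minor, so it takes the label bVII.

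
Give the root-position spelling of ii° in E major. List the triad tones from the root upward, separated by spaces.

The root, F#, is scale degree 2 — the same note in E major and E minor; only the chord quality changes. In E minor the chord on F# is F#–A–C.

F# A C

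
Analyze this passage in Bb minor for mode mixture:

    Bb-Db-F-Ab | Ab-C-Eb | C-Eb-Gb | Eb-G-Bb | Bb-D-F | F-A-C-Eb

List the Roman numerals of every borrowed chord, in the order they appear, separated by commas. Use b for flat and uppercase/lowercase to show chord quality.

IV, I

The diatonic triads in Bb minor (with V from harmonic minor) are Bbm, Cdim, Db, Ebm, F, Gb, Ab. Bb–Db–F–Ab = Bbm7, Ab–C–Eb = Ab, C–Eb–Gb = Cdim and F–A–C–Eb = F7 are all diatonic. But Eb–G–Bb is foreign: the diatonic iv on degree 4 is Ebm, whereas Eb comes from Bb major. It is labeled IV. Bb–D–F is not: scale degree 1 in Bb minor carries Bbm (i). In Bb major the chord on that degree is Bb, so here it functions as I, borrowed from the parallel major.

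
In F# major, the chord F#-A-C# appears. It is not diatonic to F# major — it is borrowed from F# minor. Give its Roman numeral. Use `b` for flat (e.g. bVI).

The root F# is the diatonic 1st degree of F# major; the borrowing shows in the chord quality. Diatonically F# major has F# (I) on that degree; F#–A–C# is instead the minor chord native to F# minor, so it takes the label i.

i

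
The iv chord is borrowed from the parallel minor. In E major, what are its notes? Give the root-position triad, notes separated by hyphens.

A-C-E

The root, A, is scale degree 4 — the same note in E major and E minor; only the chord quality changes. Stacking thirds in E minor on A gives A–C–E.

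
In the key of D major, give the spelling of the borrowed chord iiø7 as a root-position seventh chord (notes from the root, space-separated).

The root, E, is scale degree 2 — the same note in D major and D minor; only the chord quality changes. In D minor the chord on E is E–G–Bb–D.

E G Bb D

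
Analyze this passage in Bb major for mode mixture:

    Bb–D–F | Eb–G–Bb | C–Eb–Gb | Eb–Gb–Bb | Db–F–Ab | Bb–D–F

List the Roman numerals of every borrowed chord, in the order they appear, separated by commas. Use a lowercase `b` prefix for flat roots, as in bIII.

ii°, iv, bIII

The diatonic triads in Bb major are Bb, Cm, Dm, Eb, F, Gm, Adim. Bb–D–F = Bb and Eb–G–Bb = Eb both belong to that set. C–Eb–Gb is not: scale degree 2 in Bb major carries Cm (ii). In Bb minor the chord on that degree is Cdim, so here it functions as ii°, borrowed from the parallel minor. Eb–Gb–Bb is not: scale degree 4 in Bb major carries Eb (IV). In Bb minor the chord on that degree is Ebm, so here it functions as iv, borrowed from the parallel minor. Db–F–Ab is not: scale degree 3 in Bb major carries Dm (iii). In Bb minor the chord on that degree is Db, so here it functions as bIII, borrowed from the parallel minor.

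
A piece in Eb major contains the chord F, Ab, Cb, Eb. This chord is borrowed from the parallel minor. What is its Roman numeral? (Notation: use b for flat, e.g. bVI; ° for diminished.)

iiø7

F is scale degree 2 in Eb major. Diatonically Eb major has Fm (ii) on that degree; F–Ab–Cb–Eb is instead the half-diminished-seventh chord native to Eb minor, so it takes the label iiø7.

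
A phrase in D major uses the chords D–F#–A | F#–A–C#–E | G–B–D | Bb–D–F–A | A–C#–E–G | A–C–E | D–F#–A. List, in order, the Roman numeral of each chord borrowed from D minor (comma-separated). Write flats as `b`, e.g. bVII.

The diatonic triads in D major are D, Em, F#m, G, A, Bm, C#dim. Of the given chords, D–F#–A = D, F#–A–C#–E = F#m7, G–B–D = G and A–C#–E–G = A7 are diatonic. Bb–D–F–A doesn't fit — on degree 6 D major would have Bm (vi). Bbmaj7 is the degree-6 chord of D minor, so it is the borrowed bVImaj7. A–C–E doesn't fit — on degree 5 D major would have A (V). Am is the degree-5 chord of D minor, so it is the borrowed v.

bVImaj7, v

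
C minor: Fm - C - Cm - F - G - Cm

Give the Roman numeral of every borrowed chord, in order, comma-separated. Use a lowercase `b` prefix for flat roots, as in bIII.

I, IV

C minor has the diatonic set Cm, Ddim, Eb, Fm, G, Ab, Bb (with V from harmonic minor). Fm, Cm and G all belong to that set. C (C–E–G) is not: scale degree 1 in C minor carries Cm (i). In C major the chord on that degree is C, so here it functions as I, borrowed from the parallel major. But F (F–A–C) is foreign: the diatonic iv on degree 4 is Fm, whereas F comes from C major. It is labeled IV.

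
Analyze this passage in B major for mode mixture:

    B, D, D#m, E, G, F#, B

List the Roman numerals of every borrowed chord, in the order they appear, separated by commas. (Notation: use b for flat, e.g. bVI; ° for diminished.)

bIII, bVI

In B major the diatonic chords are B, C#m, D#m, E, F#, G#m, A#dim. B, D#m, E and F# all belong to that set. But D (D–F#–A) is foreign: the diatonic iii on degree 3 is D#m, whereas D comes from B minor. It is labeled bIII. But G (G–B–D) is foreign: the diatonic vi on degree 6 is G#m, whereas G comes from B minor. It is labeled bVI.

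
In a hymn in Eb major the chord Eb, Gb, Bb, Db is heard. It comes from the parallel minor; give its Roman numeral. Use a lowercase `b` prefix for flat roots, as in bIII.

Eb is scale degree 1 in Eb major. Eb–Gb–Bb–Db is a minor-seventh chord — the form found in Eb minor, not the diatonic I (Eb). Borrowed into Eb major it is written i7.

i7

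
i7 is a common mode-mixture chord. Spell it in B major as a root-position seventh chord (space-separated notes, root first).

The root, B, is scale degree 1 — the same note in B major and B minor; only the chord quality changes. Stacking thirds in B minor on B gives B–D–F#–A.

B D F# A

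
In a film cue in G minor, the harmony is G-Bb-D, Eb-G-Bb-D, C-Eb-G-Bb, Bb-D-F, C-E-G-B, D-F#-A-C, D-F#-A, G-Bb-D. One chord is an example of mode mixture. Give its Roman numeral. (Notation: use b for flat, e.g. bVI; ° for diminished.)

The diatonic triads in G minor (with V from harmonic minor) are Gm, Adim, Bb, Cm, D, Eb, F. G–Bb–D = Gm, Eb–G–Bb–D = Ebmaj7, C–Eb–G–Bb = Cm7, Bb–D–F = Bb, D–F#–A–C = D7 and D–F#–A = D are all diatonic. C–E–G–B doesn't fit — on degree 4 G minor would have Cm (iv). Cmaj7 is the degree-4 chord of G major, so it is the borrowed IVmaj7.

IVmaj7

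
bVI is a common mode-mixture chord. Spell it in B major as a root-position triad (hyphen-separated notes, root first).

Scale degree 6 in B major is G#. bVI uses the lowered form, G, taken from B minor. Stacking thirds in B minor on G gives G–B–D.

G-B-D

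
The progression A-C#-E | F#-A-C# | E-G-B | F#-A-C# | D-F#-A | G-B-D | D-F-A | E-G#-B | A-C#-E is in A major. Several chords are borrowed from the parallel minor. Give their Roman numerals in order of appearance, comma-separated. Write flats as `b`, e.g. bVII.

v, bVII, iv

The diatonic triads in A major are A, Bm, C#m, D, E, F#m, G#dim. A–C#–E = A, F#–A–C# = F#m, D–F#–A = D and E–G#–B = E all belong to that set. But E–G–B is foreign: the diatonic V on degree 5 is E, whereas Em comes from A minor. It is labeled v. G–B–D doesn't fit — on degree 7 A major would have G#dim (vii°). G is the degree-7 chord of A minor, so it is the borrowed bVII. But D–F–A is foreign: the diatonic IV on degree 4 is D, whereas Dm comes from A minor. It is labeled iv.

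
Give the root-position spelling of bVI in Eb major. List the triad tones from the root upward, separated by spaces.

Cb Eb Gb

bVI is built on the lowered scale degree 6. In Eb major degree 6 is C; lowered it becomes Cb. Building the major chord from the parallel minor on Cb: Cb–Eb–Gb.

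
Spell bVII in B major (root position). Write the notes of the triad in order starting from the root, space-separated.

A C# E

Scale degree 7 in B major is A#. bVII uses the lowered form, A, taken from B minor. Stacking thirds in B minor on A gives A–C#–E.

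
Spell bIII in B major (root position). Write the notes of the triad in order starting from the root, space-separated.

The root of bIII is the lowered 3rd degree: D# becomes D. In B minor the chord on D is D–F#–A.

D F# A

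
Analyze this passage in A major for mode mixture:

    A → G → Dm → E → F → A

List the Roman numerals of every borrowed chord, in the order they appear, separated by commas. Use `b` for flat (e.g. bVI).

bVII, iv, bVI

A major has the diatonic set A, Bm, C#m, D, E, F#m, G#dim. A and E both belong to that set. But G (G–B–D) is foreign: the diatonic vii° on degree 7 is G#dim, whereas G comes from A minor. It is labeled bVII. Dm (D–F–A) doesn't fit — on degree 4 A major would have D (IV). Dm is the degree-4 chord of A minor, so it is the borrowed iv. But F (F–A–C) is foreign: the diatonic vi on degree 6 is F#m, whereas F comes from A minor. It is labeled bVI.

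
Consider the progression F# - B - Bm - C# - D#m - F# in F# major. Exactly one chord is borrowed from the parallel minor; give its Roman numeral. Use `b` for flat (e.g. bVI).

F# major has the diatonic set F#, G#m, A#m, B, C#, D#m, E#dim. Of the given chords, F#, B, C# and D#m are diatonic. Bm (B–D–F#) doesn't fit — on degree 4 F# major would have B (IV). Bm is the degree-4 chord of F# minor, so it is the borrowed iv.

iv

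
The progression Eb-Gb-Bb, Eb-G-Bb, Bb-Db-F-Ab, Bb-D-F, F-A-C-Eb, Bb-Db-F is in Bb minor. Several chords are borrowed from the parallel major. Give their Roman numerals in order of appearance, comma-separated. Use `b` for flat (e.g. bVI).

IV, I

The diatonic triads in Bb minor (with V from harmonic minor) are Bbm, Cdim, Db, Ebm, F, Gb, Ab. Of the given chords, Eb–Gb–Bb = Ebm, Bb–Db–F–Ab = Bbm7, F–A–C–Eb = F7 and Bb–Db–F = Bbm are diatonic. Eb–G–Bb doesn't fit — on degree 4 Bb minor would have Ebm (iv). Eb is the degree-4 chord of Bb major, so it is the borrowed IV. Bb–D–F doesn't fit — on degree 1 Bb minor would have Bbm (i). Bb is the degree-1 chord of Bb major, so it is the borrowed I.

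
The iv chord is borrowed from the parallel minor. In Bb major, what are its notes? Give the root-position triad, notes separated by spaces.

Eb Gb Bb

iv is built on scale degree 4, which is Eb in both Bb major and its parallel. Building the minor chord from the parallel minor on Eb: Eb–Gb–Bb.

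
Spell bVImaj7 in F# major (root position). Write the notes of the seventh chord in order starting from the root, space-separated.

bVImaj7 is built on the lowered scale degree 6. In F# major degree 6 is D#; lowered it becomes D. Stacking thirds in F# minor on D gives D–F#–A–C#.

D F# A C#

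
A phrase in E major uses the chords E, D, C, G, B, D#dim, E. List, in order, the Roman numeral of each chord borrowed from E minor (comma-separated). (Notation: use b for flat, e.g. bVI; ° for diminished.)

bVII, bVI, bIII

The diatonic triads in E major are E, F#m, G#m, A, B, C#m, D#dim. E, B and D#dim are all diatonic. D (D–F#–A) doesn't fit — on degree 7 E major would have D#dim (vii°). D is the degree-7 chord of E minor, so it is the borrowed bVII. C (C–E–G) doesn't fit — on degree 6 E major would have C#m (vi). C is the degree-6 chord of E minor, so it is the borrowed bVI. But G (G–B–D) is foreign: the diatonic iii on degree 3 is G#m, whereas G comes from E minor. It is labeled bIII.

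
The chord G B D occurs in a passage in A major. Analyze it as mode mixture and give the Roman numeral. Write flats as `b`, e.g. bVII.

bVII

The root G is the lowered 7th scale degree — diatonically A major has G# there. Diatonically A major has G#dim (vii°) on that degree; G–B–D is instead the major chord native to A minor, so it takes the label bVII.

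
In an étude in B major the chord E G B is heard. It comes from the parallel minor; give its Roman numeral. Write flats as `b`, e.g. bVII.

iv

E is scale degree 4 in B major. The diatonic chord on degree 4 would be E (IV), but E–G–B is the minor chord from B minor. As a borrowed chord it is labeled iv.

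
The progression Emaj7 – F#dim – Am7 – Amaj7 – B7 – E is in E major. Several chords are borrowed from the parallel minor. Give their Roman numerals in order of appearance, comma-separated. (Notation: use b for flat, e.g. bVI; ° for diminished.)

In E major the diatonic chords are E, F#m, G#m, A, B, C#m, D#dim. Of the given chords, Emaj7, Amaj7, B7 and E are diatonic. But F#dim (F#–A–C) is foreign: the diatonic ii on degree 2 is F#m, whereas F#dim comes from E minor. It is labeled ii°. Am7 (A–C–E–G) is not: scale degree 4 in E major carries A (IV). In E minor the chord on that degree is Am7, so here it functions as iv7, borrowed from the parallel minor.

ii°, iv7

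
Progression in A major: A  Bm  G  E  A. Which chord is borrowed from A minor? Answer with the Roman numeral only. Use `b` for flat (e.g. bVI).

bVII

The diatonic triads in A major are A, Bm, C#m, D, E, F#m, G#dim. A, Bm and E all belong to that set. But G (G–B–D) is foreign: the diatonic vii° on degree 7 is G#dim, whereas G comes from A minor. It is labeled bVII.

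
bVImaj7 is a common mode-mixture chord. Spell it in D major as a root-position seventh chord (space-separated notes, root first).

The root of bVImaj7 is the lowered 6th degree: B becomes Bb. Stacking thirds in D minor on Bb gives Bb–D–F–A.

Bb D F A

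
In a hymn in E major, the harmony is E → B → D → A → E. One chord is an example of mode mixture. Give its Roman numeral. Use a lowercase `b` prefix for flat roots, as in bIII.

The diatonic triads in E major are E, F#m, G#m, A, B, C#m, D#dim. E, B and A are all diatonic. D (D–F#–A) doesn't fit — on degree 7 E major would have D#dim (vii°). D is the degree-7 chord of E minor, so it is the borrowed bVII.

bVII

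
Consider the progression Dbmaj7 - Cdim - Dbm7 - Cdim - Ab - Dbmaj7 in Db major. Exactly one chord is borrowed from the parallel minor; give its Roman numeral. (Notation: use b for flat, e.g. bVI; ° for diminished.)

i7

The diatonic triads in Db major are Db, Ebm, Fm, Gb, Ab, Bbm, Cdim. Dbmaj7, Cdim and Ab all belong to that set. Dbm7 (Db–Fb–Ab–Cb) doesn't fit — on degree 1 Db major would have Db (I). Dbm7 is the degree-1 chord of Db minor, so it is the borrowed i7.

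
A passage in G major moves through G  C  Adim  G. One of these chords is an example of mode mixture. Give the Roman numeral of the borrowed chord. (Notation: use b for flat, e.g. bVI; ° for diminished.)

ii°

The diatonic triads in G major are G, Am, Bm, C, D, Em, F#dim. G and C both belong to that set. But Adim (A–C–Eb) is foreign: the diatonic ii on degree 2 is Am, whereas Adim comes from G minor. It is labeled ii°.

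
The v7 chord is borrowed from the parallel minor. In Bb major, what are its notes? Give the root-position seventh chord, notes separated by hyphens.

F-Ab-C-Eb

The root, F, is scale degree 5 — the same note in Bb major and Bb minor; only the chord quality changes. Building the minor-seventh chord from the parallel minor on F: F–Ab–C–Eb.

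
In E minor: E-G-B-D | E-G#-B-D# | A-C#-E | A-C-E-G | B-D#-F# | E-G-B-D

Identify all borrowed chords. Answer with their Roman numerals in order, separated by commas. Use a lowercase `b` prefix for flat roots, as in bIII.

Imaj7, IV

In E minor (with V from harmonic minor) the diatonic chords are Em, F#dim, G, Am, B, C, D. E–G–B–D = Em7, A–C–E–G = Am7 and B–D#–F# = B all belong to that set. E–G#–B–D# is not: scale degree 1 in E minor carries Em (i). In E major the chord on that degree is Emaj7, so here it functions as Imaj7, borrowed from the parallel major. But A–C#–E is foreign: the diatonic iv on degree 4 is Am, whereas A comes from E major. It is labeled IV.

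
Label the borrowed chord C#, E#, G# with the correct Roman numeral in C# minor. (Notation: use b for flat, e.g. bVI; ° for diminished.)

C# is scale degree 1 in C# minor. Diatonically C# minor has C#m (i) on that degree; C#–E#–G# is instead the major chord native to C# major, so it takes the label I.

I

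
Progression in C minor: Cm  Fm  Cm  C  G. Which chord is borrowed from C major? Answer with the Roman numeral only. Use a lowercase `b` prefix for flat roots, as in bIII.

In C minor (with V from harmonic minor) the diatonic chords are Cm, Ddim, Eb, Fm, G, Ab, Bb. Cm, Fm and G all belong to that set. C (C–E–G) is not: scale degree 1 in C minor carries Cm (i). In C major the chord on that degree is C, so here it functions as I, borrowed from the parallel major.

I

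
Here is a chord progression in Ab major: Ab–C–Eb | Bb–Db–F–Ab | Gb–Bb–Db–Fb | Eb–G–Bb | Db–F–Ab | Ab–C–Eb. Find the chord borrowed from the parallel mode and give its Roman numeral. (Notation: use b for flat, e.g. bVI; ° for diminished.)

Ab major has the diatonic set Ab, Bbm, Cm, Db, Eb, Fm, Gdim. Ab–C–Eb = Ab, Bb–Db–F–Ab = Bbm7, Eb–G–Bb = Eb and Db–F–Ab = Db are all diatonic. But Gb–Bb–Db–Fb is foreign: the diatonic vii° on degree 7 is Gdim, whereas Gb7 comes from Ab minor. It is labeled bVII7.

bVII7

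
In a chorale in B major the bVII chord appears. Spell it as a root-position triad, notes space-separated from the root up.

bVII is built on the lowered scale degree 7. In B major degree 7 is A#; lowered it becomes A. In B minor the chord on A is A–C#–E.

A C# E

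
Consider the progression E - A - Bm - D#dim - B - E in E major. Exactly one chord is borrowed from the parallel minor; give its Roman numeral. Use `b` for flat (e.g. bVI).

In E major the diatonic chords are E, F#m, G#m, A, B, C#m, D#dim. E, A, D#dim and B are all diatonic. Bm (B–D–F#) doesn't fit — on degree 5 E major would have B (V). Bm is the degree-5 chord of E minor, so it is the borrowed v.

v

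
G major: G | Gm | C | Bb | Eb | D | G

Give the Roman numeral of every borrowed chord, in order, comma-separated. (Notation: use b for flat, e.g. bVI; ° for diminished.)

i, bIII, bVI

G major has the diatonic set G, Am, Bm, C, D, Em, F#dim. G, C and D all belong to that set. Gm (G–Bb–D) is not: scale degree 1 in G major carries G (I). In G minor the chord on that degree is Gm, so here it functions as i, borrowed from the parallel minor. Bb (Bb–D–F) is not: scale degree 3 in G major carries Bm (iii). In G minor the chord on that degree is Bb, so here it functions as bIII, borrowed from the parallel minor. Eb (Eb–G–Bb) is not: scale degree 6 in G major carries Em (vi). In G minor the chord on that degree is Eb, so here it functions as bVI, borrowed from the parallel minor.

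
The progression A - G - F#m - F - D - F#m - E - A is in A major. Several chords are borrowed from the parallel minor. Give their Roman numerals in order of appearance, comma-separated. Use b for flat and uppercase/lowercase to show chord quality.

bVII, bVI

In A major the diatonic chords are A, Bm, C#m, D, E, F#m, G#dim. A, F#m, D and E all belong to that set. But G (G–B–D) is foreign: the diatonic vii° on degree 7 is G#dim, whereas G comes from A minor. It is labeled bVII. But F (F–A–C) is foreign: the diatonic vi on degree 6 is F#m, whereas F comes from A minor. It is labeled bVI.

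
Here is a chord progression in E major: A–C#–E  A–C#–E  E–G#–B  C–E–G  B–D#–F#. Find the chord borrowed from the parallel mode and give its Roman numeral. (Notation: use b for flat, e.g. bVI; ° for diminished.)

bVI

E major has the diatonic set E, F#m, G#m, A, B, C#m, D#dim. A–C#–E = A, E–G#–B = E and B–D#–F# = B all belong to that set. C–E–G is not: scale degree 6 in E major carries C#m (vi). In E minor the chord on that degree is C, so here it functions as bVI, borrowed from the parallel minor.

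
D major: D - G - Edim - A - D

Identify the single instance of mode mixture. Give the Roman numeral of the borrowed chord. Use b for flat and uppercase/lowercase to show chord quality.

ii°

D major has the diatonic set D, Em, F#m, G, A, Bm, C#dim. D, G and A are all diatonic. But Edim (E–G–Bb) is foreign: the diatonic ii on degree 2 is Em, whereas Edim comes from D minor. It is labeled ii°.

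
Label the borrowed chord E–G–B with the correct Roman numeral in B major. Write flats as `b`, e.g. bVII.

iv

E is scale degree 4 in B major. E–G–B is a minor chord — the form found in B minor, not the diatonic IV (E). Borrowed into B major it is written iv.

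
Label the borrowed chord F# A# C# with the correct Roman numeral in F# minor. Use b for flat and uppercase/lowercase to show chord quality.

F# is scale degree 1 in F# minor. F#–A#–C# is a major chord — the form found in F# major, not the diatonic i (F#m). Borrowed into F# minor it is written I.

I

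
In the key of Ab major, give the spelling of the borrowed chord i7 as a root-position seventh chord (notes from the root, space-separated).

Ab Cb Eb Gb

The root, Ab, is scale degree 1 — the same note in Ab major and Ab minor; only the chord quality changes. In Ab minor the chord on Ab is Ab–Cb–Eb–Gb.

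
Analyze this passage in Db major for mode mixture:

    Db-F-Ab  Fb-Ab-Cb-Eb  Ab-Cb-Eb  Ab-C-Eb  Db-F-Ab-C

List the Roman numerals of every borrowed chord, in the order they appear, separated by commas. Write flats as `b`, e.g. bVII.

The diatonic triads in Db major are Db, Ebm, Fm, Gb, Ab, Bbm, Cdim. Db–F–Ab = Db, Ab–C–Eb = Ab and Db–F–Ab–C = Dbmaj7 are all diatonic. Fb–Ab–Cb–Eb doesn't fit — on degree 3 Db major would have Fm (iii). Fbmaj7 is the degree-3 chord of Db minor, so it is the borrowed bIIImaj7. Ab–Cb–Eb doesn't fit — on degree 5 Db major would have Ab (V). Abm is the degree-5 chord of Db minor, so it is the borrowed v.

bIIImaj7, v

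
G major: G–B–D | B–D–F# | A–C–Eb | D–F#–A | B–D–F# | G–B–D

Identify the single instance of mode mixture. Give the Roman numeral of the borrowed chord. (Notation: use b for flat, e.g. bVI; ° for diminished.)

G major has the diatonic set G, Am, Bm, C, D, Em, F#dim. G–B–D = G, B–D–F# = Bm and D–F#–A = D all belong to that set. A–C–Eb doesn't fit — on degree 2 G major would have Am (ii). Adim is the degree-2 chord of G minor, so it is the borrowed ii°.

ii°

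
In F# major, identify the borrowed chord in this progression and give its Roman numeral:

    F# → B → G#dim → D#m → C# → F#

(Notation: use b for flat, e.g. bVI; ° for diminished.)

ii°

The diatonic triads in F# major are F#, G#m, A#m, B, C#, D#m, E#dim. F#, B, D#m and C# all belong to that set. G#dim (G#–B–D) is not: scale degree 2 in F# major carries G#m (ii). In F# minor the chord on that degree is G#dim, so here it functions as ii°, borrowed from the parallel minor.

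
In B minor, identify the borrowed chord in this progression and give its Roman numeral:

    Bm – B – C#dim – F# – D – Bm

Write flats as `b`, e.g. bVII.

In B minor (with V from harmonic minor) the diatonic chords are Bm, C#dim, D, Em, F#, G, A. Of the given chords, Bm, C#dim, F# and D are diatonic. B (B–D#–F#) is not: scale degree 1 in B minor carries Bm (i). In B major the chord on that degree is B, so here it functions as I, borrowed from the parallel major.

I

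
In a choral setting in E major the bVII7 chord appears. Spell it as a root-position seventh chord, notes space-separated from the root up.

D F# A C

Scale degree 7 in E major is D#. bVII7 uses the lowered form, D, taken from E minor. In E minor the chord on D is D–F#–A–C.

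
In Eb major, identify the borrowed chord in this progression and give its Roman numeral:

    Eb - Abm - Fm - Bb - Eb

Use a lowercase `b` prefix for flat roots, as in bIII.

iv

Eb major has the diatonic set Eb, Fm, Gm, Ab, Bb, Cm, Ddim. Eb, Fm and Bb are all diatonic. Abm (Ab–Cb–Eb) doesn't fit — on degree 4 Eb major would have Ab (IV). Abm is the degree-4 chord of Eb minor, so it is the borrowed iv.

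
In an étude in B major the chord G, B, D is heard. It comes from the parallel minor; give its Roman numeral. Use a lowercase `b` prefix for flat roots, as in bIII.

In B major scale degree 6 is G#; G is its lowered form, from B minor. The diatonic chord on degree 6 would be G#m (vi), but G–B–D is the major chord from B minor. As a borrowed chord it is labeled bVI.

bVI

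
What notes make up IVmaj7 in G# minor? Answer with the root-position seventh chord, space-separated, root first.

IVmaj7 is built on scale degree 4, which is C# in both G# minor and its parallel. Building the major-seventh chord from the parallel major on C#: C#–E#–G#–B#.

C# E# G# B#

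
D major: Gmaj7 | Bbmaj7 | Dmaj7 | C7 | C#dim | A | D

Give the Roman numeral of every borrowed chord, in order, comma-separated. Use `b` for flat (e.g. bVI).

The diatonic triads in D major are D, Em, F#m, G, A, Bm, C#dim. Gmaj7, Dmaj7, C#dim, A and D are all diatonic. But Bbmaj7 (Bb–D–F–A) is foreign: the diatonic vi on degree 6 is Bm, whereas Bbmaj7 comes from D minor. It is labeled bVImaj7. C7 (C–E–G–Bb) doesn't fit — on degree 7 D major would have C#dim (vii°). C7 is the degree-7 chord of D minor, so it is the borrowed bVII7.

bVImaj7, bVII7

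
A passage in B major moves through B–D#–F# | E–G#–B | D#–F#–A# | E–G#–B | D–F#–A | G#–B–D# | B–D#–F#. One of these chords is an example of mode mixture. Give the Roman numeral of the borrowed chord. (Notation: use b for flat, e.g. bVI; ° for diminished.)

bIII

The diatonic triads in B major are B, C#m, D#m, E, F#, G#m, A#dim. B–D#–F# = B, E–G#–B = E, D#–F#–A# = D#m and G#–B–D# = G#m are all diatonic. But D–F#–A is foreign: the diatonic iii on degree 3 is D#m, whereas D comes from B minor. It is labeled bIII.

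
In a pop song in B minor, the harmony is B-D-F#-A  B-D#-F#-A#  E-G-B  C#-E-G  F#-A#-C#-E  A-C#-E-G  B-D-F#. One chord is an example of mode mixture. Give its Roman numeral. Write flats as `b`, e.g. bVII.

Imaj7

B minor has the diatonic set Bm, C#dim, D, Em, F#, G, A (with V from harmonic minor). B–D–F#–A = Bm7, E–G–B = Em, C#–E–G = C#dim, F#–A#–C#–E = F#7, A–C#–E–G = A7 and B–D–F# = Bm are all diatonic. B–D#–F#–A# doesn't fit — on degree 1 B minor would have Bm (i). Bmaj7 is the degree-1 chord of B major, so it is the borrowed Imaj7.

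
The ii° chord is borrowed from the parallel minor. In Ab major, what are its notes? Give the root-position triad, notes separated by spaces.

ii° is built on scale degree 2, which is Bb in both Ab major and its parallel. Building the diminished chord from the parallel minor on Bb: Bb–Db–Fb.

Bb Db Fb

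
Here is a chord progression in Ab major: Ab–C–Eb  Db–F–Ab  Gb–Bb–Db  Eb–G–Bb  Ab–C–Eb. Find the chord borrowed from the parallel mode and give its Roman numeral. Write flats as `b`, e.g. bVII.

bVII

Ab major has the diatonic set Ab, Bbm, Cm, Db, Eb, Fm, Gdim. Ab–C–Eb = Ab, Db–F–Ab = Db and Eb–G–Bb = Eb all belong to that set. Gb–Bb–Db doesn't fit — on degree 7 Ab major would have Gdim (vii°). Gb is the degree-7 chord of Ab minor, so it is the borrowed bVII.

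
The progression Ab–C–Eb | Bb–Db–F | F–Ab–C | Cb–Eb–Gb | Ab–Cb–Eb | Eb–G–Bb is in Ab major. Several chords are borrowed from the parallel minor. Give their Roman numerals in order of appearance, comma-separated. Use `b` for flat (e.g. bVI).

In Ab major the diatonic chords are Ab, Bbm, Cm, Db, Eb, Fm, Gdim. Of the given chords, Ab–C–Eb = Ab, Bb–Db–F = Bbm, F–Ab–C = Fm and Eb–G–Bb = Eb are diatonic. But Cb–Eb–Gb is foreign: the diatonic iii on degree 3 is Cm, whereas Cb comes from Ab minor. It is labeled bIII. Ab–Cb–Eb doesn't fit — on degree 1 Ab major would have Ab (I). Abm is the degree-1 chord of Ab minor, so it is the borrowed i.

bIII, i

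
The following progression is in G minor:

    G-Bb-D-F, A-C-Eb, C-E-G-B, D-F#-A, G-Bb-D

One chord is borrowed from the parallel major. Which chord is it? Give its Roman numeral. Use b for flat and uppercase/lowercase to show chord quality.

The diatonic triads in G minor (with V from harmonic minor) are Gm, Adim, Bb, Cm, D, Eb, F. Of the given chords, G–Bb–D–F = Gm7, A–C–Eb = Adim, D–F#–A = D and G–Bb–D = Gm are diatonic. C–E–G–B doesn't fit — on degree 4 G minor would have Cm (iv). Cmaj7 is the degree-4 chord of G major, so it is the borrowed IVmaj7.

IVmaj7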